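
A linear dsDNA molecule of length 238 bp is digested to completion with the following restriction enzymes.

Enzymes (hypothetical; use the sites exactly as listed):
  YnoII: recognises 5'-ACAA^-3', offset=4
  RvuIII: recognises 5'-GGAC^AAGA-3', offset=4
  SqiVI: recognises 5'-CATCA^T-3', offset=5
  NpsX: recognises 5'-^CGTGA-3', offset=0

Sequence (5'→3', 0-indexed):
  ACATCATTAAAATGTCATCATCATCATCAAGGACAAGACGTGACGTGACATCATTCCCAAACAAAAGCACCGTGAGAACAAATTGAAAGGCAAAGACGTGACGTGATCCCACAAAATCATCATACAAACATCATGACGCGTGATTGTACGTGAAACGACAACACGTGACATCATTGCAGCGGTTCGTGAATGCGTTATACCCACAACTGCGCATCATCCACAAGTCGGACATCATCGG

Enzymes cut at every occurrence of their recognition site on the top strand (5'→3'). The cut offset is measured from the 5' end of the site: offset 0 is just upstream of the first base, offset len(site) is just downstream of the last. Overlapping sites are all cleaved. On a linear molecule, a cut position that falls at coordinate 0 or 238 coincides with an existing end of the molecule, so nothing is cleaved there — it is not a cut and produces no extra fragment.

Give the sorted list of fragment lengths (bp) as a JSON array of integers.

[2,2,2,3,3,4,5,5,5,5,6,6,6,7,8,8,10,10,10,10,11,11,11,11,13,13,14,15,22]

Per-enzyme occurrences:
  YnoII ACAA/4: at [32, 60, 77, 110, 123, 157, 202, 219] ⇒ [36, 64, 81, 114, 127, 161, 206, 223]
  RvuIII GGACAAGA/4: at [30] ⇒ [34]
  SqiVI CATCAT/5: at [1, 15, 18, 21, 48, 117, 128, 168, 211, 229] ⇒ [6, 20, 23, 26, 53, 122, 133, 173, 216, 234]
  NpsX CGTGA/0: at [38, 43, 70, 96, 101, 138, 148, 163, 184] ⇒ [38, 43, 70, 96, 101, 138, 148, 163, 184]

All cut coordinates (distinct, sorted): [6, 20, 23, 26, 34, 36, 38, 43, 53, 64, 70, 81, 96, 101, 114, 122, 127, 133, 138, 148, 161, 163, 173, 184, 206, 216, 223, 234]

Fragments:
  [0,6): 6 bp
  [6,20): 14 bp
  [20,23): 3 bp
  [23,26): 3 bp
  [26,34): 8 bp
  [34,36): 2 bp
  [36,38): 2 bp
  [38,43): 5 bp
  [43,53): 10 bp
  [53,64): 11 bp
  [64,70): 6 bp
  [70,81): 11 bp
  [81,96): 15 bp
  [96,101): 5 bp
  [101,114): 13 bp
  [114,122): 8 bp
  [122,127): 5 bp
  [127,133): 6 bp
  [133,138): 5 bp
  [138,148): 10 bp
  [148,161): 13 bp
  [161,163): 2 bp
  [163,173): 10 bp
  [173,184): 11 bp
  [184,206): 22 bp
  [206,216): 10 bp
  [216,223): 7 bp
  [223,234): 11 bp
  [234,238): 4 bp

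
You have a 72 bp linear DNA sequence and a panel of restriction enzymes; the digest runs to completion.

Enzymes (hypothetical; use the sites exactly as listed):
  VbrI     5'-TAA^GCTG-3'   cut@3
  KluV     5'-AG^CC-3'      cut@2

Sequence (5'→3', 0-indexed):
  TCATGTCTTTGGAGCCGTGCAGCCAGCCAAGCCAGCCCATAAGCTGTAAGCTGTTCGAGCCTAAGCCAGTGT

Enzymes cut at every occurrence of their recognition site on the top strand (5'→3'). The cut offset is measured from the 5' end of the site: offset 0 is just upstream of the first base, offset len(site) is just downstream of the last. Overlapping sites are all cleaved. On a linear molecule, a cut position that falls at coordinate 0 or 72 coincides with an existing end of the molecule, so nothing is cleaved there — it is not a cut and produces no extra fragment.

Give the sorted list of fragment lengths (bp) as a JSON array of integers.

[4,4,5,6,7,7,7,8,10,14]

Site scan:
  VbrI (TAAGCTG, off=3): starts [39, 46] → cuts [42, 49]
  KluV (AGCC, off=2): starts [12, 20, 24, 29, 33, 57, 63] → cuts [14, 22, 26, 31, 35, 59, 65]

Pooled cuts: [14, 22, 26, 31, 35, 42, 49, 59, 65]

Fragments:
  [0,14): 14 bp
  [14,22): 8 bp
  [22,26): 4 bp
  [26,31): 5 bp
  [31,35): 4 bp
  [35,42): 7 bp
  [42,49): 7 bp
  [49,59): 10 bp
  [59,65): 6 bp
  [65,72): 7 bp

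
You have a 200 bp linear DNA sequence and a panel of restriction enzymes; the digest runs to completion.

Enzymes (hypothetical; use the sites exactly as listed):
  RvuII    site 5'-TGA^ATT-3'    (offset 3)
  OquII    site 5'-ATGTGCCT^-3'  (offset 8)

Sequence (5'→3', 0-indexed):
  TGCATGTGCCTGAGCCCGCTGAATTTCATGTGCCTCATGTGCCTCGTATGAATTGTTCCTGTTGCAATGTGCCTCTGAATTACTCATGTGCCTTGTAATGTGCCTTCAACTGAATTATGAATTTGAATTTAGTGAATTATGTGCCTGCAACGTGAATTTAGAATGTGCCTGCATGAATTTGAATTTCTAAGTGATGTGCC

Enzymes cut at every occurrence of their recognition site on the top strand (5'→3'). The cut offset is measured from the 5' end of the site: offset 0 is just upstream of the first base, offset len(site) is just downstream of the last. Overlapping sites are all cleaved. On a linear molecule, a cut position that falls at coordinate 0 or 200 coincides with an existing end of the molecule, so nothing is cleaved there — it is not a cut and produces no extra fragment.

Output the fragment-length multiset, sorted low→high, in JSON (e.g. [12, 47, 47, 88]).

[4,6,6,6,7,7,8,9,9,9,11,11,11,12,13,15,15,18,23]

Per-enzyme occurrences:
  RvuII TGAATT/3: at [19, 48, 75, 110, 117, 123, 132, 152, 173, 179] ⇒ [22, 51, 78, 113, 120, 126, 135, 155, 176, 182]
  OquII ATGTGCCT/8: at [3, 27, 36, 66, 85, 97, 138, 162] ⇒ [11, 35, 44, 74, 93, 105, 146, 170]

Pooled cuts: [11, 22, 35, 44, 51, 74, 78, 93, 105, 113, 120, 126, 135, 146, 155, 170, 176, 182]

Fragment lengths:
  [0,11): 11 bp
  [11,22): 11 bp
  [22,35): 13 bp
  [35,44): 9 bp
  [44,51): 7 bp
  [51,74): 23 bp
  [74,78): 4 bp
  [78,93): 15 bp
  [93,105): 12 bp
  [105,113): 8 bp
  [113,120): 7 bp
  [120,126): 6 bp
  [126,135): 9 bp
  [135,146): 11 bp
  [146,155): 9 bp
  [155,170): 15 bp
  [170,176): 6 bp
  [176,182): 6 bp
  [182,200): 18 bp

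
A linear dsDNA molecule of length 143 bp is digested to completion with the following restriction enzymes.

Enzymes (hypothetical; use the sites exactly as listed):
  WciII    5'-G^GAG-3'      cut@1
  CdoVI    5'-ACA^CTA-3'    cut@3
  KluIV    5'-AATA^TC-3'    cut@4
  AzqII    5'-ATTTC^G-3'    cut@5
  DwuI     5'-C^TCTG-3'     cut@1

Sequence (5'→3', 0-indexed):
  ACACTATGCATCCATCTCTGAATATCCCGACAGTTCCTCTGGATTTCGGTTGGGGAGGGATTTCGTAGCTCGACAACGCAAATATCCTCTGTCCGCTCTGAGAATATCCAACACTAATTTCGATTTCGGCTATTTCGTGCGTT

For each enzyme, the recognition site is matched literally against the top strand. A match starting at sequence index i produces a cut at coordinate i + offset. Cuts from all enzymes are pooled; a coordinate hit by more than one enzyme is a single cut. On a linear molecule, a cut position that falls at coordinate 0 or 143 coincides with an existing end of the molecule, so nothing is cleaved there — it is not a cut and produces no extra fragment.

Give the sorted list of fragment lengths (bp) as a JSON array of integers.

Scan for sites:
  WciII (GGAG, off=1): starts [53] → cuts [54]
  CdoVI (ACACTA, off=3): starts [0, 110] → cuts [3, 113]
  KluIV (AATATC, off=4): starts [20, 80, 102] → cuts [24, 84, 106]
  AzqII (ATTTCG, off=5): starts [42, 59, 116, 122, 131] → cuts [47, 64, 121, 127, 136]
  DwuI (CTCTG, off=1): starts [15, 36, 86, 95] → cuts [16, 37, 87, 96]

Pooled cuts: [3, 16, 24, 37, 47, 54, 64, 84, 87, 96, 106, 113, 121, 127, 136]

Fragments:
  [0,3): 3 bp
  [3,16): 13 bp
  [16,24): 8 bp
  [24,37): 13 bp
  [37,47): 10 bp
  [47,54): 7 bp
  [54,64): 10 bp
  [64,84): 20 bp
  [84,87): 3 bp
  [87,96): 9 bp
  [96,106): 10 bp
  [106,113): 7 bp
  [113,121): 8 bp
  [121,127): 6 bp
  [127,136): 9 bp
  [136,143): 7 bp

[3,3,6,7,7,7,8,8,9,9,10,10,10,13,13,20]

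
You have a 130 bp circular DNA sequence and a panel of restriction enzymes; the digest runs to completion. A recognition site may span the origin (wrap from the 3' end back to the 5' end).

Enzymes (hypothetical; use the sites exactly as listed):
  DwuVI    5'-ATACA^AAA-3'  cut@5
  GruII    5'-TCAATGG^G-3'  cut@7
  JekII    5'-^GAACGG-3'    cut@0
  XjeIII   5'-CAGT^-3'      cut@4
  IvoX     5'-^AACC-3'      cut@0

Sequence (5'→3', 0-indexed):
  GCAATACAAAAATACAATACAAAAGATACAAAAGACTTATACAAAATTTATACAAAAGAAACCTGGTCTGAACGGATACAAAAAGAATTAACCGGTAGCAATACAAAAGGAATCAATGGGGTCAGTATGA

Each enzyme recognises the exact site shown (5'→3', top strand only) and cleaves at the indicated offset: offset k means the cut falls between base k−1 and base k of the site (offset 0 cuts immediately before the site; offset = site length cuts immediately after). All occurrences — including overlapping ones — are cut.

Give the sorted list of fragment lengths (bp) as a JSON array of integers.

[5,7,9,9,10,11,11,12,13,13,14,16]

Per-enzyme occurrences:
  DwuVI (ATACAAAA, off=5): starts [3, 16, 25, 38, 49, 75, 100] → cuts [8, 21, 30, 43, 54, 80, 105]
  GruII (TCAATGGG, off=7): starts [112] → cuts [119]
  JekII (GAACGG, off=0): starts [69] → cuts [69]
  XjeIII (CAGT, off=4): starts [122] → cuts [126]
  IvoX (AACC, off=0): starts [59, 89] → cuts [59, 89]

All cut coordinates (distinct, sorted): [8, 21, 30, 43, 54, 59, 69, 80, 89, 105, 119, 126]

Fragments:
  8→21: 13 bp
  21→30: 9 bp
  30→43: 13 bp
  43→54: 11 bp
  54→59: 5 bp
  59→69: 10 bp
  69→80: 11 bp
  80→89: 9 bp
  89→105: 16 bp
  105→119: 14 bp
  119→126: 7 bp
  126→8 (wrap): 130-126+8 = 12 bp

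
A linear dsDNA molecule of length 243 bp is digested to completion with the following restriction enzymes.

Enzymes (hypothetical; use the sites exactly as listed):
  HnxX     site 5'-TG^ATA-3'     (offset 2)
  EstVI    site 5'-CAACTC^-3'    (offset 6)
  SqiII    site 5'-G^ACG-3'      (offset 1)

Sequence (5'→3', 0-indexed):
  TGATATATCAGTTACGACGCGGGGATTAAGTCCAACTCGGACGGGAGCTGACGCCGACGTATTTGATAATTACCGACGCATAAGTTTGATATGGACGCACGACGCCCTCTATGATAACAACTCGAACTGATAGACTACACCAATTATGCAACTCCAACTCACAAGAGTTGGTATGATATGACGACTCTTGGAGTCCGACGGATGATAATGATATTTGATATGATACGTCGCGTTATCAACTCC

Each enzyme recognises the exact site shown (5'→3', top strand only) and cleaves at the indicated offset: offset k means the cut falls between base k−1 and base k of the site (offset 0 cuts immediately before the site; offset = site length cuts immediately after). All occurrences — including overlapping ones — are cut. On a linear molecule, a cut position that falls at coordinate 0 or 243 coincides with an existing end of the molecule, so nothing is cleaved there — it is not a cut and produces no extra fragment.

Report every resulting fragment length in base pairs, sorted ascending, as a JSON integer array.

[1,2,2,5,5,6,6,6,6,6,7,7,7,9,10,10,10,12,13,14,15,17,20,22,25]

Per-enzyme occurrences:
  HnxX TGATA/2: at [0, 63, 86, 111, 127, 173, 202, 208, 215, 220] ⇒ [2, 65, 88, 113, 129, 175, 204, 210, 217, 222]
  EstVI CAACTC/6: at [32, 117, 148, 154, 236] ⇒ [38, 123, 154, 160, 242]
  SqiII GACG/1: at [15, 39, 49, 55, 74, 93, 100, 179, 196] ⇒ [16, 40, 50, 56, 75, 94, 101, 180, 197]

All cut coordinates (distinct, sorted): [2, 16, 38, 40, 50, 56, 65, 75, 88, 94, 101, 113, 123, 129, 154, 160, 175, 180, 197, 204, 210, 217, 222, 242]

Fragments:
  [0,2): 2 bp
  [2,16): 14 bp
  [16,38): 22 bp
  [38,40): 2 bp
  [40,50): 10 bp
  [50,56): 6 bp
  [56,65): 9 bp
  [65,75): 10 bp
  [75,88): 13 bp
  [88,94): 6 bp
  [94,101): 7 bp
  [101,113): 12 bp
  [113,123): 10 bp
  [123,129): 6 bp
  [129,154): 25 bp
  [154,160): 6 bp
  [160,175): 15 bp
  [175,180): 5 bp
  [180,197): 17 bp
  [197,204): 7 bp
  [204,210): 6 bp
  [210,217): 7 bp
  [217,222): 5 bp
  [222,242): 20 bp
  [242,243): 1 bp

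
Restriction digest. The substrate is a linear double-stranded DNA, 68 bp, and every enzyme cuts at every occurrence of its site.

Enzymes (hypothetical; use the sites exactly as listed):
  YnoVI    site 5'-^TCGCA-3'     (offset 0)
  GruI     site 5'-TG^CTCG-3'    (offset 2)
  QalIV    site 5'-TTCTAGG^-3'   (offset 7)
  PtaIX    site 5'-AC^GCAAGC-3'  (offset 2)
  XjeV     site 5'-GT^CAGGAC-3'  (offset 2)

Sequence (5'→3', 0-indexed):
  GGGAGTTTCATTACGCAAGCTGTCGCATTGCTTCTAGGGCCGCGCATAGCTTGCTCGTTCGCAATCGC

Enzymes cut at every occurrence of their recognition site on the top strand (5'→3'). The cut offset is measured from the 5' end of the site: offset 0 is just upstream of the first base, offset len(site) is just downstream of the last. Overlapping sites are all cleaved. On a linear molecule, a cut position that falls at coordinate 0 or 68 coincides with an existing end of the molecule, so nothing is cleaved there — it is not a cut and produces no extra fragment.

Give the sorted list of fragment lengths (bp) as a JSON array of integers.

[5,8,10,14,15,16]

Site scan:
  YnoVI (TCGCA, off=0): starts [22, 58] → cuts [22, 58]
  GruI (TGCTCG, off=2): starts [51] → cuts [53]
  QalIV (TTCTAGG, off=7): starts [31] → cuts [38]
  PtaIX (ACGCAAGC, off=2): starts [12] → cuts [14]
  XjeV (GTCAGGAC, off=2): no sites

All cut coordinates (distinct, sorted): [14, 22, 38, 53, 58]

Fragments:
  [0,14): 14 bp
  [14,22): 8 bp
  [22,38): 16 bp
  [38,53): 15 bp
  [53,58): 5 bp
  [58,68): 10 bp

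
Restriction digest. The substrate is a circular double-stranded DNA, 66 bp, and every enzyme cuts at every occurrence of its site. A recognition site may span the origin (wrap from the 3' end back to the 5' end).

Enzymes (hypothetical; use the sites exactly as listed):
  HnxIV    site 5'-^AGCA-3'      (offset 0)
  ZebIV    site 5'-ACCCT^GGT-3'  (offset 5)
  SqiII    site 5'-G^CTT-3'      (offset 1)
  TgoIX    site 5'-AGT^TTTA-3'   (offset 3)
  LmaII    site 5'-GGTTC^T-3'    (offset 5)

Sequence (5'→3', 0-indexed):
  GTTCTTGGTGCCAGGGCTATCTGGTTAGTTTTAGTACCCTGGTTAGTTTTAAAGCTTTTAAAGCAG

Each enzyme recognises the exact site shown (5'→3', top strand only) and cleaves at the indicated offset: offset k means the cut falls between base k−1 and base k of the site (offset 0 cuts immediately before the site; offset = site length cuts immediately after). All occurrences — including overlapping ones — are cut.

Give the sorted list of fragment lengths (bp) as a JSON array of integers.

Scan for sites:
  HnxIV (AGCA, off=0): starts [61] → cuts [61]
  ZebIV (ACCCTGGT, off=5): starts [35] → cuts [40]
  SqiII (GCTT, off=1): starts [53] → cuts [54]
  TgoIX (AGTTTTA, off=3): starts [26, 44] → cuts [29, 47]
  LmaII (GGTTCT, off=5): starts [65] → cuts [4]

Pooled cuts: [4, 29, 40, 47, 54, 61]

Fragments:
  4→29: 25 bp
  29→40: 11 bp
  40→47: 7 bp
  47→54: 7 bp
  54→61: 7 bp
  61→4 (wrap): 66-61+4 = 9 bp

[7,7,7,9,11,25]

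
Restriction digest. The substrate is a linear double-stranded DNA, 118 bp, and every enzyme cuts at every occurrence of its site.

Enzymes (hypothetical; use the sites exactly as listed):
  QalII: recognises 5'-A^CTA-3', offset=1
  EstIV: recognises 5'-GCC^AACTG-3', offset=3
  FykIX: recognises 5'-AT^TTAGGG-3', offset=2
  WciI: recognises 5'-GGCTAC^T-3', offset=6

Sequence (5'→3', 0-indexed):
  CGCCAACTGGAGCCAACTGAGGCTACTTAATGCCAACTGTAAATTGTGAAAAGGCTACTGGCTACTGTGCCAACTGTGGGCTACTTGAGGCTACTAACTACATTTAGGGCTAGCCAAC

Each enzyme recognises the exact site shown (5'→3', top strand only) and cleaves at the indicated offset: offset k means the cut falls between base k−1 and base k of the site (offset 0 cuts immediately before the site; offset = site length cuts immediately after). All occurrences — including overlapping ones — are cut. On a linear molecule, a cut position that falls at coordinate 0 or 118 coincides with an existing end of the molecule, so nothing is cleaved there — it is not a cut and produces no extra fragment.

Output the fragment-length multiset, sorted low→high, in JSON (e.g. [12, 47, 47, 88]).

Per-enzyme occurrences:
  QalII ACTA/1: at [92, 96] ⇒ [93, 97]
  EstIV GCCAACTG/3: at [1, 11, 31, 68] ⇒ [4, 14, 34, 71]
  FykIX ATTTAGGG/2: at [101] ⇒ [103]
  WciI GGCTACT/6: at [20, 52, 59, 78, 88] ⇒ [26, 58, 65, 84, 94]

All cut coordinates (distinct, sorted): [4, 14, 26, 34, 58, 65, 71, 84, 93, 94, 97, 103]

Fragments:
  [0,4): 4 bp
  [4,14): 10 bp
  [14,26): 12 bp
  [26,34): 8 bp
  [34,58): 24 bp
  [58,65): 7 bp
  [65,71): 6 bp
  [71,84): 13 bp
  [84,93): 9 bp
  [93,94): 1 bp
  [94,97): 3 bp
  [97,103): 6 bp
  [103,118): 15 bp

[1,3,4,6,6,7,8,9,10,12,13,15,24]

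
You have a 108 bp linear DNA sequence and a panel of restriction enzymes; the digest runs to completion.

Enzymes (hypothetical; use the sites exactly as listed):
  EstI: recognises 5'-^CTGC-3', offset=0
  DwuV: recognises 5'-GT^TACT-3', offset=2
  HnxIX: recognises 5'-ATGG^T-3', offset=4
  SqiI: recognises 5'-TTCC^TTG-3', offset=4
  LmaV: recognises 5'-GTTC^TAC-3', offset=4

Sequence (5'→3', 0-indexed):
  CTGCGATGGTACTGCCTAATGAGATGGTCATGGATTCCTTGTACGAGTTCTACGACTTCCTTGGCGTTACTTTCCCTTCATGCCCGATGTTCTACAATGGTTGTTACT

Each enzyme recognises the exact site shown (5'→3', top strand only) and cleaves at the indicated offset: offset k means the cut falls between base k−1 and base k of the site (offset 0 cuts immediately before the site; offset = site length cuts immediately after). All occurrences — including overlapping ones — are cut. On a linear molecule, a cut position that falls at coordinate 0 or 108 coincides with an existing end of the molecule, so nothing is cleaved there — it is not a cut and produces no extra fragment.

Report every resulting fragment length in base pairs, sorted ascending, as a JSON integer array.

[2,4,4,7,8,9,10,11,12,16,25]

Scan for sites:
  EstI CTGC/0: at [0, 11] ⇒ [11] (position 0 is a terminus of the linear molecule — no cut)
  DwuV GTTACT/2: at [65, 102] ⇒ [67, 104]
  HnxIX ATGGT/4: at [5, 23, 96] ⇒ [9, 27, 100]
  SqiI TTCCTTG/4: at [34, 56] ⇒ [38, 60]
  LmaV GTTCTAC/4: at [46, 88] ⇒ [50, 92]

Pooled cuts: [9, 11, 27, 38, 50, 60, 67, 92, 100, 104]

Fragment lengths:
  [0,9): 9 bp
  [9,11): 2 bp
  [11,27): 16 bp
  [27,38): 11 bp
  [38,50): 12 bp
  [50,60): 10 bp
  [60,67): 7 bp
  [67,92): 25 bp
  [92,100): 8 bp
  [100,104): 4 bp
  [104,108): 4 bp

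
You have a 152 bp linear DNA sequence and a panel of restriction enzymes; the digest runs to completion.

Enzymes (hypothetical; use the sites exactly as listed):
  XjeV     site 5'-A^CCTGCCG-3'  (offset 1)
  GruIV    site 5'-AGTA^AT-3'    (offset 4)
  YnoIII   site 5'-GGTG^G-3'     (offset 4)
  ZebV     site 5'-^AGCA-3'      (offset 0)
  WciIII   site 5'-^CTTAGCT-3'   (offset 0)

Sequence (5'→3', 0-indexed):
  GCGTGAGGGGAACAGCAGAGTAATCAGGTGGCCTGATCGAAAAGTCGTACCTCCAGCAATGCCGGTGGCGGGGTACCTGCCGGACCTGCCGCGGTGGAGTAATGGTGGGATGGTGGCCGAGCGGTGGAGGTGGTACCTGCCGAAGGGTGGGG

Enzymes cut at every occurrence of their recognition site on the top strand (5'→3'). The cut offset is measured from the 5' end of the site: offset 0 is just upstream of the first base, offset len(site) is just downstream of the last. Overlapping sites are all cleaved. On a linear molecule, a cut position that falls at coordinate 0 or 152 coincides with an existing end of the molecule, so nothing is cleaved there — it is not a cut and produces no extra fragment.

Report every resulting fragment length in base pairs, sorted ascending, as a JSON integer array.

Per-enzyme occurrences:
  XjeV ACCTGCCG/1: at [74, 83, 134] ⇒ [75, 84, 135]
  GruIV AGTAAT/4: at [18, 97] ⇒ [22, 101]
  YnoIII GGTGG/4: at [26, 63, 92, 103, 111, 122, 128, 145] ⇒ [30, 67, 96, 107, 115, 126, 132, 149]
  ZebV AGCA/0: at [13, 54] ⇒ [13, 54]
  WciIII (CTTAGCT, off=0): no sites

All cut coordinates (distinct, sorted): [13, 22, 30, 54, 67, 75, 84, 96, 101, 107, 115, 126, 132, 135, 149]

Fragments:
  [0,13): 13 bp
  [13,22): 9 bp
  [22,30): 8 bp
  [30,54): 24 bp
  [54,67): 13 bp
  [67,75): 8 bp
  [75,84): 9 bp
  [84,96): 12 bp
  [96,101): 5 bp
  [101,107): 6 bp
  [107,115): 8 bp
  [115,126): 11 bp
  [126,132): 6 bp
  [132,135): 3 bp
  [135,149): 14 bp
  [149,152): 3 bp

[3,3,5,6,6,8,8,8,9,9,11,12,13,13,14,24]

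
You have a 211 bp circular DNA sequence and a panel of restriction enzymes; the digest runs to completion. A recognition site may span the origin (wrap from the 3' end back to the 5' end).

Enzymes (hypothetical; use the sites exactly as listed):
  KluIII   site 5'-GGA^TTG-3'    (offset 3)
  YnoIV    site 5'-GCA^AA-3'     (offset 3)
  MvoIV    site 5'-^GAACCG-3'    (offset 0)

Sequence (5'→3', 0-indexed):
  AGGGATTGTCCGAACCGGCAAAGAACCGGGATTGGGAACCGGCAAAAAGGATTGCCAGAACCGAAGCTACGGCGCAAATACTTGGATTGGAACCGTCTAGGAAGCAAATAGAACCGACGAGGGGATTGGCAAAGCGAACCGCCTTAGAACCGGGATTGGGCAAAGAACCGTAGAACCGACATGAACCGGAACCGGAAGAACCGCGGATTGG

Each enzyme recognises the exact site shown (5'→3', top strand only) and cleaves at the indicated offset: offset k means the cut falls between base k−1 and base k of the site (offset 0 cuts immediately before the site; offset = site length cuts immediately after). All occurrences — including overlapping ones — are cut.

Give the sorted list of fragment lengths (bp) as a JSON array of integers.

Per-enzyme occurrences:
  KluIII GGATTG/3: at [2, 28, 48, 83, 122, 152, 204] ⇒ [5, 31, 51, 86, 125, 155, 207]
  YnoIV GCAAA/3: at [17, 41, 73, 103, 128, 159] ⇒ [20, 44, 76, 106, 131, 162]
  MvoIV GAACCG/0: at [11, 22, 35, 57, 89, 110, 135, 146, 164, 172, 182, 188, 197] ⇒ [11, 22, 35, 57, 89, 110, 135, 146, 164, 172, 182, 188, 197]

All cut coordinates (distinct, sorted): [5, 11, 20, 22, 31, 35, 44, 51, 57, 76, 86, 89, 106, 110, 125, 131, 135, 146, 155, 162, 164, 172, 182, 188, 197, 207]

Fragments:
  5→11: 6 bp
  11→20: 9 bp
  20→22: 2 bp
  22→31: 9 bp
  31→35: 4 bp
  35→44: 9 bp
  44→51: 7 bp
  51→57: 6 bp
  57→76: 19 bp
  76→86: 10 bp
  86→89: 3 bp
  89→106: 17 bp
  106→110: 4 bp
  110→125: 15 bp
  125→131: 6 bp
  131→135: 4 bp
  135→146: 11 bp
  146→155: 9 bp
  155→162: 7 bp
  162→164: 2 bp
  164→172: 8 bp
  172→182: 10 bp
  182→188: 6 bp
  188→197: 9 bp
  197→207: 10 bp
  207→5 (wrap): 211-207+5 = 9 bp

[2,2,3,4,4,4,6,6,6,6,7,7,8,9,9,9,9,9,9,10,10,10,11,15,17,19]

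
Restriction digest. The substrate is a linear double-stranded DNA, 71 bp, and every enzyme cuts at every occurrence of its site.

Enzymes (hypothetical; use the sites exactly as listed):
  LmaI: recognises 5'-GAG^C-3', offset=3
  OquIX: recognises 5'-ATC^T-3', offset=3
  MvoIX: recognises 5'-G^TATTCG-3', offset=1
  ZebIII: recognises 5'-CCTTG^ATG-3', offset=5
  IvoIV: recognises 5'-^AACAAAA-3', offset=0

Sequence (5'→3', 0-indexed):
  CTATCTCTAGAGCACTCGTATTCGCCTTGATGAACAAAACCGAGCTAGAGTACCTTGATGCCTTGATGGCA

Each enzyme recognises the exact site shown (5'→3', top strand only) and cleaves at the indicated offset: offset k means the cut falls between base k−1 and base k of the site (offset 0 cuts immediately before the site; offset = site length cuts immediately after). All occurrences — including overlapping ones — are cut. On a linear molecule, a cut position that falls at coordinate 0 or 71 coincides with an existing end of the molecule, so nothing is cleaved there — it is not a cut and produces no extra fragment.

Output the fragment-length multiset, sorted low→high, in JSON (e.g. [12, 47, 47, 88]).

Site scan:
  LmaI (GAGC, off=3): starts [9, 41] → cuts [12, 44]
  OquIX (ATCT, off=3): starts [2] → cuts [5]
  MvoIX (GTATTCG, off=1): starts [17] → cuts [18]
  ZebIII (CCTTGATG, off=5): starts [24, 52, 60] → cuts [29, 57, 65]
  IvoIV (AACAAAA, off=0): starts [32] → cuts [32]

All cut coordinates (distinct, sorted): [5, 12, 18, 29, 32, 44, 57, 65]

Fragments:
  [0,5): 5 bp
  [5,12): 7 bp
  [12,18): 6 bp
  [18,29): 11 bp
  [29,32): 3 bp
  [32,44): 12 bp
  [44,57): 13 bp
  [57,65): 8 bp
  [65,71): 6 bp

[3,5,6,6,7,8,11,12,13]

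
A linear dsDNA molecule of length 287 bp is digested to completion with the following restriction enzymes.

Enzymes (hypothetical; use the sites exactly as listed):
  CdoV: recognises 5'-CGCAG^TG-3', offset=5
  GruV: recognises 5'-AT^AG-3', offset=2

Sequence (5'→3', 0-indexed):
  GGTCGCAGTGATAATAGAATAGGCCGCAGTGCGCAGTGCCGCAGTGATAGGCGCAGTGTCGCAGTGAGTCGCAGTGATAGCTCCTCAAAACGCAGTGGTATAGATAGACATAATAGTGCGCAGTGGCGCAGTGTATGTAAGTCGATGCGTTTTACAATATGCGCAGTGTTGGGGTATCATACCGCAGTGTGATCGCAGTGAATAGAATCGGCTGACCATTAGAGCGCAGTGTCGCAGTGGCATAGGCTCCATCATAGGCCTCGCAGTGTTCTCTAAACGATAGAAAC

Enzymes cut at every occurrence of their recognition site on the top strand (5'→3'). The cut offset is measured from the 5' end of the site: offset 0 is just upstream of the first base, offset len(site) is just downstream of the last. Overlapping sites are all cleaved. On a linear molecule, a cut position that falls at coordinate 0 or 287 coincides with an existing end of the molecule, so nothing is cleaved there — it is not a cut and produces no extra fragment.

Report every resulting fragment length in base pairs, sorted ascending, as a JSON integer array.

Scan for sites:
  CdoV CGCAGTG/5: at [3, 24, 31, 39, 51, 59, 69, 90, 118, 126, 161, 182, 193, 224, 232, 261] ⇒ [8, 29, 36, 44, 56, 64, 74, 95, 123, 131, 166, 187, 198, 229, 237, 266]
  GruV ATAG/2: at [13, 18, 46, 76, 99, 103, 112, 201, 241, 253, 279] ⇒ [15, 20, 48, 78, 101, 105, 114, 203, 243, 255, 281]

Pooled cuts: [8, 15, 20, 29, 36, 44, 48, 56, 64, 74, 78, 95, 101, 105, 114, 123, 131, 166, 187, 198, 203, 229, 237, 243, 255, 266, 281]

Fragment lengths:
  [0,8): 8 bp
  [8,15): 7 bp
  [15,20): 5 bp
  [20,29): 9 bp
  [29,36): 7 bp
  [36,44): 8 bp
  [44,48): 4 bp
  [48,56): 8 bp
  [56,64): 8 bp
  [64,74): 10 bp
  [74,78): 4 bp
  [78,95): 17 bp
  [95,101): 6 bp
  [101,105): 4 bp
  [105,114): 9 bp
  [114,123): 9 bp
  [123,131): 8 bp
  [131,166): 35 bp
  [166,187): 21 bp
  [187,198): 11 bp
  [198,203): 5 bp
  [203,229): 26 bp
  [229,237): 8 bp
  [237,243): 6 bp
  [243,255): 12 bp
  [255,266): 11 bp
  [266,281): 15 bp
  [281,287): 6 bp

[4,4,4,5,5,6,6,6,7,7,8,8,8,8,8,8,9,9,9,10,11,11,12,15,17,21,26,35]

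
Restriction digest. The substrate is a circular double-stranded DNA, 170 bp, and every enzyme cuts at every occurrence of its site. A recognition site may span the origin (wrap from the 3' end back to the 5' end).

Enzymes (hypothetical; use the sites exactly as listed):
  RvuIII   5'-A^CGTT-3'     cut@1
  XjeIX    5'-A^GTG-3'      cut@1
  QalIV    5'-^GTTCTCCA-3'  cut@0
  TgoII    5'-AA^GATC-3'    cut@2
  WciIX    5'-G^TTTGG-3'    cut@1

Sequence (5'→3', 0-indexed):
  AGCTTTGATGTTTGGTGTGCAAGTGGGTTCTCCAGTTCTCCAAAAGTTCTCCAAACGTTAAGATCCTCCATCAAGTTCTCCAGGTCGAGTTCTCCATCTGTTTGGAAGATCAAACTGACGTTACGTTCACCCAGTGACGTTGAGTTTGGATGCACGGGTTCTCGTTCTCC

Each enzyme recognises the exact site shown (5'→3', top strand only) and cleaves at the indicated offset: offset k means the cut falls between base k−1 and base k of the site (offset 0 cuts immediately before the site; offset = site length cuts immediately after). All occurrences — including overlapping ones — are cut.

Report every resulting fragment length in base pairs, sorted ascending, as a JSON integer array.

[4,4,5,6,7,7,8,10,10,11,11,12,12,13,14,17,19]

Scan for sites:
  RvuIII ACGTT/1: at [54, 117, 122, 136] ⇒ [55, 118, 123, 137]
  XjeIX AGTG/1: at [21, 132] ⇒ [22, 133]
  QalIV GTTCTCCA/0: at [26, 34, 45, 74, 88, 163] ⇒ [26, 34, 45, 74, 88, 163]
  TgoII AAGATC/2: at [59, 105] ⇒ [61, 107]
  WciIX GTTTGG/1: at [9, 99, 143] ⇒ [10, 100, 144]

Pooled cuts: [10, 22, 26, 34, 45, 55, 61, 74, 88, 100, 107, 118, 123, 133, 137, 144, 163]

Fragment lengths:
  10→22: 12 bp
  22→26: 4 bp
  26→34: 8 bp
  34→45: 11 bp
  45→55: 10 bp
  55→61: 6 bp
  61→74: 13 bp
  74→88: 14 bp
  88→100: 12 bp
  100→107: 7 bp
  107→118: 11 bp
  118→123: 5 bp
  123→133: 10 bp
  133→137: 4 bp
  137→144: 7 bp
  144→163: 19 bp
  163→10 (wrap): 170-163+10 = 17 bp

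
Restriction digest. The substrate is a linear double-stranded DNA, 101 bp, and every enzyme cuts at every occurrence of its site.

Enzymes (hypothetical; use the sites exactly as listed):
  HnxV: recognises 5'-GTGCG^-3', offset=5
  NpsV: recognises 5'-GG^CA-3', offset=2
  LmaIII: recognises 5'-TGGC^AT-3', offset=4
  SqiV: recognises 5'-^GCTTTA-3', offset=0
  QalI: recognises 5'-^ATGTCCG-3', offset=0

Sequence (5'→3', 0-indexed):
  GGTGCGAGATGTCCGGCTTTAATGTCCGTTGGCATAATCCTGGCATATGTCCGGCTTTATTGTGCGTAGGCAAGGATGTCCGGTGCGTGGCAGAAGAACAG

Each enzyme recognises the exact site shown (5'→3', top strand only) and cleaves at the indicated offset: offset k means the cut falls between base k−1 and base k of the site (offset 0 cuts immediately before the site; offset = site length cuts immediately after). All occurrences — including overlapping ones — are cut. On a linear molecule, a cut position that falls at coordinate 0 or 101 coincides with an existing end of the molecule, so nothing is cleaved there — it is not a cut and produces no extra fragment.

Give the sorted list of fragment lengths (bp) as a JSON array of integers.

Scan for sites:
  HnxV (GTGCG, off=5): starts [1, 61, 82] → cuts [6, 66, 87]
  NpsV (GGCA, off=2): starts [30, 41, 68, 88] → cuts [32, 43, 70, 90]
  LmaIII (TGGCAT, off=4): starts [29, 40] → cuts [33, 44]
  SqiV (GCTTTA, off=0): starts [15, 53] → cuts [15, 53]
  QalI (ATGTCCG, off=0): starts [8, 21, 46, 75] → cuts [8, 21, 46, 75]

All cut coordinates (distinct, sorted): [6, 8, 15, 21, 32, 33, 43, 44, 46, 53, 66, 70, 75, 87, 90]

Fragment lengths:
  [0,6): 6 bp
  [6,8): 2 bp
  [8,15): 7 bp
  [15,21): 6 bp
  [21,32): 11 bp
  [32,33): 1 bp
  [33,43): 10 bp
  [43,44): 1 bp
  [44,46): 2 bp
  [46,53): 7 bp
  [53,66): 13 bp
  [66,70): 4 bp
  [70,75): 5 bp
  [75,87): 12 bp
  [87,90): 3 bp
  [90,101): 11 bp

[1,1,2,2,3,4,5,6,6,7,7,10,11,11,12,13]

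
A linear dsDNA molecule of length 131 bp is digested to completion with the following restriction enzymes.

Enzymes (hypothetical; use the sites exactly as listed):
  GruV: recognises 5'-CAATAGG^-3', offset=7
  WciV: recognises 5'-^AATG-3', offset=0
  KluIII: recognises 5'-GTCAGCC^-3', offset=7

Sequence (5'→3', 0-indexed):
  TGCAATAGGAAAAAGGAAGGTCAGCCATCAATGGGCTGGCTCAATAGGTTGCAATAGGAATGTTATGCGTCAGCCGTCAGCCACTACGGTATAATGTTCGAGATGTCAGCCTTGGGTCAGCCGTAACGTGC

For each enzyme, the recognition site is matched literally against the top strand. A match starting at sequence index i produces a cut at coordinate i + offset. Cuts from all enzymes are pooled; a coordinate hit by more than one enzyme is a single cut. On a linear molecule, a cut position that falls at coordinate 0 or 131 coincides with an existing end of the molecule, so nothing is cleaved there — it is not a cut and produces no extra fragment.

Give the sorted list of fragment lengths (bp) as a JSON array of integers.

Scan for sites:
  GruV CAATAGG/7: at [2, 41, 51] ⇒ [9, 48, 58]
  WciV AATG/0: at [29, 58, 92] ⇒ [29, 58, 92]
  KluIII GTCAGCC/7: at [19, 68, 75, 104, 115] ⇒ [26, 75, 82, 111, 122]

All cut coordinates (distinct, sorted): [9, 26, 29, 48, 58, 75, 82, 92, 111, 122]

Fragments:
  [0,9): 9 bp
  [9,26): 17 bp
  [26,29): 3 bp
  [29,48): 19 bp
  [48,58): 10 bp
  [58,75): 17 bp
  [75,82): 7 bp
  [82,92): 10 bp
  [92,111): 19 bp
  [111,122): 11 bp
  [122,131): 9 bp

[3,7,9,9,10,10,11,17,17,19,19]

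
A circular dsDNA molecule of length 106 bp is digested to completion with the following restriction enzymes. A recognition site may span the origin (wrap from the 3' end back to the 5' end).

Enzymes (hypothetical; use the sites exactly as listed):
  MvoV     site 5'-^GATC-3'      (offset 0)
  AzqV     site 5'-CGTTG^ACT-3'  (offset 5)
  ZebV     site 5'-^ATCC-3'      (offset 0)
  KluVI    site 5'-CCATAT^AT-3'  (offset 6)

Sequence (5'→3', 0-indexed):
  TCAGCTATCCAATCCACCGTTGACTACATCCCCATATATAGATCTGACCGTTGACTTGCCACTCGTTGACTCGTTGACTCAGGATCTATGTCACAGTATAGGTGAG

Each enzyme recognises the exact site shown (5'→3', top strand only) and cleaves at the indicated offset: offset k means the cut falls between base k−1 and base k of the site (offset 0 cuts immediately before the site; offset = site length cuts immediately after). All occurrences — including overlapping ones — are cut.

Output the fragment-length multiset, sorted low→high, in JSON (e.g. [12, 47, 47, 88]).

[3,5,5,6,8,10,11,13,15,30]

Per-enzyme occurrences:
  MvoV (GATC, off=0): starts [40, 82] → cuts [40, 82]
  AzqV (CGTTGACT, off=5): starts [17, 48, 63, 71] → cuts [22, 53, 68, 76]
  ZebV (ATCC, off=0): starts [6, 11, 27] → cuts [6, 11, 27]
  KluVI (CCATATAT, off=6): starts [31] → cuts [37]

All cut coordinates (distinct, sorted): [6, 11, 22, 27, 37, 40, 53, 68, 76, 82]

Fragment lengths:
  6→11: 5 bp
  11→22: 11 bp
  22→27: 5 bp
  27→37: 10 bp
  37→40: 3 bp
  40→53: 13 bp
  53→68: 15 bp
  68→76: 8 bp
  76→82: 6 bp
  82→6 (wrap): 106-82+6 = 30 bp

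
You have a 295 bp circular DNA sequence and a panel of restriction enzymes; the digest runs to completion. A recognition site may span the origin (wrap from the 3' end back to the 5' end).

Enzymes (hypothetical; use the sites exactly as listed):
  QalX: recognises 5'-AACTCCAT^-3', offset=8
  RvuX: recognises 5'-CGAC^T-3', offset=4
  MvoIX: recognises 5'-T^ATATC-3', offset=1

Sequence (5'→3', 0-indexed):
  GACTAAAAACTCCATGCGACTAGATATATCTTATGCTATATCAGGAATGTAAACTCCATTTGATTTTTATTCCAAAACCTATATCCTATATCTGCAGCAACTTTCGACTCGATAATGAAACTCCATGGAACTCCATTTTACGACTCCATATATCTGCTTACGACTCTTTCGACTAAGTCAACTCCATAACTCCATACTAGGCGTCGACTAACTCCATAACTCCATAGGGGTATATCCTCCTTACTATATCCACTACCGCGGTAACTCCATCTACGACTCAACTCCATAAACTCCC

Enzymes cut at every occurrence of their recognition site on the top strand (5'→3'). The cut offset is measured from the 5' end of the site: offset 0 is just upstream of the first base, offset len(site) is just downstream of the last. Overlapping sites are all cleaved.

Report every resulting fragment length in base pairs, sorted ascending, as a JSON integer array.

Site scan:
  QalX AACTCCAT/8: at [7, 51, 118, 128, 179, 187, 209, 217, 262, 279] ⇒ [15, 59, 126, 136, 187, 195, 217, 225, 270, 287]
  RvuX CGACT/4: at [16, 104, 140, 160, 169, 204, 273, 294] ⇒ [3, 20, 108, 144, 164, 173, 208, 277]
  MvoIX TATATC/1: at [24, 36, 79, 86, 148, 230, 244] ⇒ [25, 37, 80, 87, 149, 231, 245]

All cut coordinates (distinct, sorted): [3, 15, 20, 25, 37, 59, 80, 87, 108, 126, 136, 144, 149, 164, 173, 187, 195, 208, 217, 225, 231, 245, 270, 277, 287]

Fragment lengths:
  3→15: 12 bp
  15→20: 5 bp
  20→25: 5 bp
  25→37: 12 bp
  37→59: 22 bp
  59→80: 21 bp
  80→87: 7 bp
  87→108: 21 bp
  108→126: 18 bp
  126→136: 10 bp
  136→144: 8 bp
  144→149: 5 bp
  149→164: 15 bp
  164→173: 9 bp
  173→187: 14 bp
  187→195: 8 bp
  195→208: 13 bp
  208→217: 9 bp
  217→225: 8 bp
  225→231: 6 bp
  231→245: 14 bp
  245→270: 25 bp
  270→277: 7 bp
  277→287: 10 bp
  287→3 (wrap): 295-287+3 = 11 bp

[5,5,5,6,7,7,8,8,8,9,9,10,10,11,12,12,13,14,14,15,18,21,21,22,25]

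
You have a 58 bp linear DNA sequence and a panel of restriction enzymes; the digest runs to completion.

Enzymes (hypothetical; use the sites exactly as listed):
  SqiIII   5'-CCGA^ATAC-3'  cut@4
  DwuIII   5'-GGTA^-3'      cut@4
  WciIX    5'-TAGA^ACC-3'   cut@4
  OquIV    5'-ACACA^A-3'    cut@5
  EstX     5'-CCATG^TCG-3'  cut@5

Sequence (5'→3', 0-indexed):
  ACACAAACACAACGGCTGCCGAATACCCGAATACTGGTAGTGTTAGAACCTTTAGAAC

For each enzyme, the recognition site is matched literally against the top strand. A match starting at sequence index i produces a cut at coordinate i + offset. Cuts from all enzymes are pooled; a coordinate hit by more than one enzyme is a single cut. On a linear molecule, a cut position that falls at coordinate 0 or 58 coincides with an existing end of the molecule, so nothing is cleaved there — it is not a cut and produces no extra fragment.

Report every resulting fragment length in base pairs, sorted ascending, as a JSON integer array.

[5,6,8,8,9,11,11]

Per-enzyme occurrences:
  SqiIII CCGAATAC/4: at [18, 26] ⇒ [22, 30]
  DwuIII GGTA/4: at [35] ⇒ [39]
  WciIX TAGAACC/4: at [43] ⇒ [47]
  OquIV ACACAA/5: at [0, 6] ⇒ [5, 11]
  EstX (CCATGTCG, off=5): no sites

All cut coordinates (distinct, sorted): [5, 11, 22, 30, 39, 47]

Fragment lengths:
  [0,5): 5 bp
  [5,11): 6 bp
  [11,22): 11 bp
  [22,30): 8 bp
  [30,39): 9 bp
  [39,47): 8 bp
  [47,58): 11 bp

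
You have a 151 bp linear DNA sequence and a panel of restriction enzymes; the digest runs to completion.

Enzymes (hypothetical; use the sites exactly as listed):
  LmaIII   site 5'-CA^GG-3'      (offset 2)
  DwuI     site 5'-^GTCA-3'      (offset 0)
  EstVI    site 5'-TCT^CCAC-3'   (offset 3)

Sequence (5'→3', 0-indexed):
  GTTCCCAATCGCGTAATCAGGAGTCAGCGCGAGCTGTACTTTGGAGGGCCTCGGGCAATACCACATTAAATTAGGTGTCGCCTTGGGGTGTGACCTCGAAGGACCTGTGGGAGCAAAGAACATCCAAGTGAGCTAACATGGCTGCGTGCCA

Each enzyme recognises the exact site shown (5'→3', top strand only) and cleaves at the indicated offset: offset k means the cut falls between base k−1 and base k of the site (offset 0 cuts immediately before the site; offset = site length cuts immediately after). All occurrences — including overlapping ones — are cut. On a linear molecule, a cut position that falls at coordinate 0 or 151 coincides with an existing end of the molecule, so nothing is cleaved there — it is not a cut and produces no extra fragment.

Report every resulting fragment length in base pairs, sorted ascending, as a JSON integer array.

[3,19,129]

Scan for sites:
  LmaIII (CAGG, off=2): starts [17] → cuts [19]
  DwuI (GTCA, off=0): starts [22] → cuts [22]
  EstVI (TCTCCAC, off=3): no sites

All cut coordinates (distinct, sorted): [19, 22]

Fragments:
  [0,19): 19 bp
  [19,22): 3 bp
  [22,151): 129 bp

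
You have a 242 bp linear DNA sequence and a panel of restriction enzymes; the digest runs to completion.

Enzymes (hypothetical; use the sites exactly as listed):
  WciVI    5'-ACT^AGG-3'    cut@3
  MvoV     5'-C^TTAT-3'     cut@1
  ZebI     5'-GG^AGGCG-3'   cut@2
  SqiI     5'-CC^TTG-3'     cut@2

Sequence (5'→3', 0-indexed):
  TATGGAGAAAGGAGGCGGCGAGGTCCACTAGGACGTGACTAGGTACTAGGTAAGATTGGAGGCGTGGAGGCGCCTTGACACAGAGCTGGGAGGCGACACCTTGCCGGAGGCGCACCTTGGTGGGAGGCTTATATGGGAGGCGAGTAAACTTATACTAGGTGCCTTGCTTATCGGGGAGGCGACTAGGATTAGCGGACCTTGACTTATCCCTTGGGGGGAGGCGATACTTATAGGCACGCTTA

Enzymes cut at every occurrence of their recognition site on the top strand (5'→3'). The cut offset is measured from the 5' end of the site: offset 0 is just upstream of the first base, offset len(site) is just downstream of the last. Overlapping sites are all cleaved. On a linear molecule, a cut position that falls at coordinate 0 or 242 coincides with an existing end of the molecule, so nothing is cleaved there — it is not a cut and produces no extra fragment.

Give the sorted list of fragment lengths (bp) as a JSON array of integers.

Site scan:
  WciVI ACTAGG/3: at [26, 37, 44, 153, 181] ⇒ [29, 40, 47, 156, 184]
  MvoV CTTAT/1: at [127, 148, 166, 202, 226] ⇒ [128, 149, 167, 203, 227]
  ZebI GGAGGCG/2: at [10, 57, 65, 88, 105, 135, 174, 216] ⇒ [12, 59, 67, 90, 107, 137, 176, 218]
  SqiI CCTTG/2: at [72, 98, 114, 161, 196, 208] ⇒ [74, 100, 116, 163, 198, 210]

Pooled cuts: [12, 29, 40, 47, 59, 67, 74, 90, 100, 107, 116, 128, 137, 149, 156, 163, 167, 176, 184, 198, 203, 210, 218, 227]

Fragment lengths:
  [0,12): 12 bp
  [12,29): 17 bp
  [29,40): 11 bp
  [40,47): 7 bp
  [47,59): 12 bp
  [59,67): 8 bp
  [67,74): 7 bp
  [74,90): 16 bp
  [90,100): 10 bp
  [100,107): 7 bp
  [107,116): 9 bp
  [116,128): 12 bp
  [128,137): 9 bp
  [137,149): 12 bp
  [149,156): 7 bp
  [156,163): 7 bp
  [163,167): 4 bp
  [167,176): 9 bp
  [176,184): 8 bp
  [184,198): 14 bp
  [198,203): 5 bp
  [203,210): 7 bp
  [210,218): 8 bp
  [218,227): 9 bp
  [227,242): 15 bp

[4,5,7,7,7,7,7,7,8,8,8,9,9,9,9,10,11,12,12,12,12,14,15,16,17]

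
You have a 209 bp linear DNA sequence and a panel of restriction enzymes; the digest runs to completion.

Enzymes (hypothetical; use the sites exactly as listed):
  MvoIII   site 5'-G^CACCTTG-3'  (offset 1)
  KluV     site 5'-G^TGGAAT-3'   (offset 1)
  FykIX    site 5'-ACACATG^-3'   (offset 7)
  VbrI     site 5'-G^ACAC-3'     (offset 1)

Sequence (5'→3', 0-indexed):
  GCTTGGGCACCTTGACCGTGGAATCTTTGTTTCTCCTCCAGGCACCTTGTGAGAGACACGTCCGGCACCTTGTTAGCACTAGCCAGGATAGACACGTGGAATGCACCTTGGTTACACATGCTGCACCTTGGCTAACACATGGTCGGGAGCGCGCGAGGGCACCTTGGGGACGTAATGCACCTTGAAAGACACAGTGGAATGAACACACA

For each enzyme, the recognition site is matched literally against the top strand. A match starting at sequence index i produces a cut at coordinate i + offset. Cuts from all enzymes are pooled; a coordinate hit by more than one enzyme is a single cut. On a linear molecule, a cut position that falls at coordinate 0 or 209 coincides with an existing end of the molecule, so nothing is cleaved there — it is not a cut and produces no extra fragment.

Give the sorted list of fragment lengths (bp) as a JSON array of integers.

Site scan:
  MvoIII GCACCTTG/1: at [6, 41, 64, 102, 122, 158, 176] ⇒ [7, 42, 65, 103, 123, 159, 177]
  KluV GTGGAAT/1: at [17, 95, 193] ⇒ [18, 96, 194]
  FykIX ACACATG/7: at [113, 134] ⇒ [120, 141]
  VbrI GACAC/1: at [54, 90, 187] ⇒ [55, 91, 188]

All cut coordinates (distinct, sorted): [7, 18, 42, 55, 65, 91, 96, 103, 120, 123, 141, 159, 177, 188, 194]

Fragment lengths:
  [0,7): 7 bp
  [7,18): 11 bp
  [18,42): 24 bp
  [42,55): 13 bp
  [55,65): 10 bp
  [65,91): 26 bp
  [91,96): 5 bp
  [96,103): 7 bp
  [103,120): 17 bp
  [120,123): 3 bp
  [123,141): 18 bp
  [141,159): 18 bp
  [159,177): 18 bp
  [177,188): 11 bp
  [188,194): 6 bp
  [194,209): 15 bp

[3,5,6,7,7,10,11,11,13,15,17,18,18,18,24,26]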